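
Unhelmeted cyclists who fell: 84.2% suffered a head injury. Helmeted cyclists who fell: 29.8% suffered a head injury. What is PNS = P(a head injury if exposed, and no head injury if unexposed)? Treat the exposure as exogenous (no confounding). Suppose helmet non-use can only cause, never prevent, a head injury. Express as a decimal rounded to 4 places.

p₁ = 0.842, p₀ = 0.298.
Under exogeneity and monotonicity, PNS = p₁ − p₀.
PNS = 0.842 − 0.298 = 0.544

PNS ≈ 0.5440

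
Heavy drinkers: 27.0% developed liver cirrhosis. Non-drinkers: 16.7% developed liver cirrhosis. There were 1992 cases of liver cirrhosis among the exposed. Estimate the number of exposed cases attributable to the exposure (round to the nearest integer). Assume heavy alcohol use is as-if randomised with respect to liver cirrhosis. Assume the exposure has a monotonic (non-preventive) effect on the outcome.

p₁ = 0.27, p₀ = 0.167.
PN = (p₁ − p₀)/p₁ = (0.27 − 0.167) / 0.27 ≈ 0.38148.
Attributable cases ≈ PN × (exposed cases) = 0.38148 × 1992 ≈ 759.91.

about 760 cases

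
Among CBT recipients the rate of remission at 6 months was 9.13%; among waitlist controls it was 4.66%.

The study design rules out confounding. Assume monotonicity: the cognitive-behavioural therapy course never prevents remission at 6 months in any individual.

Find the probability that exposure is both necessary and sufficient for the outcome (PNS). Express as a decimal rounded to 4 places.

p₁ = 0.0913, p₀ = 0.0466.
Under exogeneity and monotonicity, PNS = p₁ − p₀.
PNS = 0.0913 − 0.0466 = 0.0447

PNS ≈ 0.0447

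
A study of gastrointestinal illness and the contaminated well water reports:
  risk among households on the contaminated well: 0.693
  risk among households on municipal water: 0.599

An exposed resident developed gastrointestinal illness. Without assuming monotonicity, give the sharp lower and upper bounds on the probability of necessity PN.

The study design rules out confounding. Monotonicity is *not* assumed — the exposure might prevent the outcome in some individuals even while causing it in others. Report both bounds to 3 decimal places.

Let p₁ = 0.693, p₀ = 0.599.
Under exogeneity alone the bounds on PN are max{0,(p₁−p₀)/p₁} ≤ PN ≤ min{1,(1−p₀)/p₁}.
  lower = (p₁ − p₀)/p₁ = 0.094 / 0.693 ≈ 0.1356
  upper = min{1, (1 − p₀)/p₁} = 0.401 / 0.693 ≈ 0.5786

0.136 ≤ PN ≤ 0.579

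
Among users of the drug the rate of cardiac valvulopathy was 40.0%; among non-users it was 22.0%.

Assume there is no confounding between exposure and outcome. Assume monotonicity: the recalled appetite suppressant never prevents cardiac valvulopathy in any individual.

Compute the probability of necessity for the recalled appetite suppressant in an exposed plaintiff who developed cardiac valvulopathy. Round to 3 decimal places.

PN ≈ 0.450

p₁ = 0.4, p₀ = 0.22.
Under exogeneity and monotonicity, PN = (p₁ − p₀) / p₁.
PN = (0.4 − 0.22) / 0.4 = 0.18 / 0.4 ≈ 0.4500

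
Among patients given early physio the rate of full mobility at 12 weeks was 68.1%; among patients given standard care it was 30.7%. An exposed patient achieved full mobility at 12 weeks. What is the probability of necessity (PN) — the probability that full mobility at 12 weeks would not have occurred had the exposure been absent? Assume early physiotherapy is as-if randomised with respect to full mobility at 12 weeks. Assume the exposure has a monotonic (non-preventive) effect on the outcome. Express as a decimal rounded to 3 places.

PN ≈ 0.549

p₁ = 0.681, p₀ = 0.307.
Under exogeneity and monotonicity, PN = (p₁ − p₀) / p₁.
PN = (0.681 − 0.307) / 0.681 = 0.374 / 0.681 ≈ 0.5492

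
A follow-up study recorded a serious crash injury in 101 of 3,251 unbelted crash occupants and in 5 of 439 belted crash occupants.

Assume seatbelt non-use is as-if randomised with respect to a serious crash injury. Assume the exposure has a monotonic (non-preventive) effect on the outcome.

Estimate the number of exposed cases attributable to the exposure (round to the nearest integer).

p₁ = P(outcome | exposed) = 101/3251 = 0.031067
p₀ = P(outcome | unexposed) = 5/439 = 0.01139
PN = (p₁ − p₀)/p₁ = (0.031067 − 0.01139) / 0.031067 ≈ 0.63339.
Attributable cases ≈ PN × (exposed cases) = 0.63339 × 101 ≈ 63.97.

about 64 cases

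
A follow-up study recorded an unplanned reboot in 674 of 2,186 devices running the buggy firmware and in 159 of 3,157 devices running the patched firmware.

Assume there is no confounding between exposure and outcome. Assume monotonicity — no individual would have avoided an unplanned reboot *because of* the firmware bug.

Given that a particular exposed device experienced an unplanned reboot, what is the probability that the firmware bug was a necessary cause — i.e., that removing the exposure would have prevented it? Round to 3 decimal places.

p₁ = P(outcome | exposed) = 674/2186 = 0.30833
p₀ = P(outcome | unexposed) = 159/3157 = 0.050364
Under exogeneity and monotonicity, PN = (p₁ − p₀) / p₁.
PN = (0.30833 − 0.050364) / 0.30833 = 0.25796 / 0.30833 ≈ 0.8367

PN ≈ 0.837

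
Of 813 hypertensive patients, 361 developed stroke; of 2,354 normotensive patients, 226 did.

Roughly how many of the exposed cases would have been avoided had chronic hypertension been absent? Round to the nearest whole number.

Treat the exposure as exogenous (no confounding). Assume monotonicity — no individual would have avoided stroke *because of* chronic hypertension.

p₁ = P(outcome | exposed) = 361/813 = 0.44403
p₀ = P(outcome | unexposed) = 226/2354 = 0.096007
PN = (p₁ − p₀)/p₁ = (0.44403 − 0.096007) / 0.44403 ≈ 0.78379.
Attributable cases ≈ PN × (exposed cases) = 0.78379 × 361 ≈ 282.95.

about 283 cases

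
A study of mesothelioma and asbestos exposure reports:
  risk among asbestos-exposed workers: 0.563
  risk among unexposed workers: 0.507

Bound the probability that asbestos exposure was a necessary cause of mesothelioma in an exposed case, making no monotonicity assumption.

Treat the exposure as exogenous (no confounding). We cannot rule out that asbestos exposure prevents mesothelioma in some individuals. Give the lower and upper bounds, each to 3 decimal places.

0.099 ≤ PN ≤ 0.876

Let p₁ = 0.563, p₀ = 0.507.
Under exogeneity alone the bounds on PN are max{0,(p₁−p₀)/p₁} ≤ PN ≤ min{1,(1−p₀)/p₁}.
  lower = (p₁ − p₀)/p₁ = 0.056 / 0.563 ≈ 0.0995
  upper = min{1, (1 − p₀)/p₁} = 0.493 / 0.563 ≈ 0.8757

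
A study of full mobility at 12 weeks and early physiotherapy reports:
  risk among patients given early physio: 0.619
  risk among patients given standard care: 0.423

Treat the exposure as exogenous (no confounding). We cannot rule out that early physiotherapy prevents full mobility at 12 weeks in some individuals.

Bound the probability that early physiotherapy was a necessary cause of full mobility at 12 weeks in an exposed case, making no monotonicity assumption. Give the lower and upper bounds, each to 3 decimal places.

0.317 ≤ PN ≤ 0.932

Let p₁ = 0.619, p₀ = 0.423.
Under exogeneity alone the bounds on PN are max{0,(p₁−p₀)/p₁} ≤ PN ≤ min{1,(1−p₀)/p₁}.
  lower = (p₁ − p₀)/p₁ = 0.196 / 0.619 ≈ 0.3166
  upper = min{1, (1 − p₀)/p₁} = 0.577 / 0.619 ≈ 0.9321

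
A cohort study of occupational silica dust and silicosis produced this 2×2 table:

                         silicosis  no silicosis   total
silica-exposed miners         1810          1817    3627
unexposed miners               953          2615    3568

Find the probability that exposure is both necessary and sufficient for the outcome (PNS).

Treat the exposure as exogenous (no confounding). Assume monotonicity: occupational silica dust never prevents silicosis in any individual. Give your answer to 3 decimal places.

p₁ = P(outcome | exposed) = 1810/3627 = 0.49904
p₀ = P(outcome | unexposed) = 953/3568 = 0.2671
Under exogeneity and monotonicity, PNS = p₁ − p₀.
PNS = 0.49904 − 0.2671 = 0.23194

PNS ≈ 0.232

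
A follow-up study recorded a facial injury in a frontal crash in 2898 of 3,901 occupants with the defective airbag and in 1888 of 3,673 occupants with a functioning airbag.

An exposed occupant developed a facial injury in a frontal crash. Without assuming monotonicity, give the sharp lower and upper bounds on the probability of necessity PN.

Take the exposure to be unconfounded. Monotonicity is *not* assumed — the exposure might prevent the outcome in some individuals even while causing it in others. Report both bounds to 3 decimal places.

p₁ = P(outcome | exposed) = 2898/3901 = 0.74289
p₀ = P(outcome | unexposed) = 1888/3673 = 0.51402
Under exogeneity alone the bounds on PN are max{0,(p₁−p₀)/p₁} ≤ PN ≤ min{1,(1−p₀)/p₁}.
  lower = (p₁ − p₀)/p₁ = 0.22887 / 0.74289 ≈ 0.3081
  upper = min{1, (1 − p₀)/p₁} = 0.48598 / 0.74289 ≈ 0.6542

0.308 ≤ PN ≤ 0.654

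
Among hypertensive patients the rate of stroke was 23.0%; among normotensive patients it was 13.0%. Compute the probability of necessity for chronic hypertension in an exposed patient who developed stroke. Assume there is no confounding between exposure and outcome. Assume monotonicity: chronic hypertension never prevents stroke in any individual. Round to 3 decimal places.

PN ≈ 0.435

p₁ = 0.23, p₀ = 0.13.
Under exogeneity and monotonicity, PN = (p₁ − p₀) / p₁.
PN = (0.23 − 0.13) / 0.23 = 0.1 / 0.23 ≈ 0.4348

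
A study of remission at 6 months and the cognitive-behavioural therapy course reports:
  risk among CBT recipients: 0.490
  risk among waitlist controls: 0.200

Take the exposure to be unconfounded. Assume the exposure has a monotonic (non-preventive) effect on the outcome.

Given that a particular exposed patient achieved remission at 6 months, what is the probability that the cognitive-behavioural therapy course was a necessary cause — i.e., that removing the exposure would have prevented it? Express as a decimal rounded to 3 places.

PN ≈ 0.592

Let p₁ = 0.49, p₀ = 0.2.
Under exogeneity and monotonicity, PN = (p₁ − p₀) / p₁.
PN = (0.49 − 0.2) / 0.49 = 0.29 / 0.49 ≈ 0.5918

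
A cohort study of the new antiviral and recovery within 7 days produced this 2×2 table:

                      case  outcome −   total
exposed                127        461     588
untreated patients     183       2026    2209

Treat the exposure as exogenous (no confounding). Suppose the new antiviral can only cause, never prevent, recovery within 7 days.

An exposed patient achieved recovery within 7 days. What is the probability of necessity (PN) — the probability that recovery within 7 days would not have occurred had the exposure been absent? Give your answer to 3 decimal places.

p₁ = P(outcome | exposed) = 127/588 = 0.21599
p₀ = P(outcome | unexposed) = 183/2209 = 0.082843
Under exogeneity and monotonicity, PN = (p₁ − p₀) / p₁.
PN = (0.21599 − 0.082843) / 0.21599 = 0.13314 / 0.21599 ≈ 0.6164

PN ≈ 0.616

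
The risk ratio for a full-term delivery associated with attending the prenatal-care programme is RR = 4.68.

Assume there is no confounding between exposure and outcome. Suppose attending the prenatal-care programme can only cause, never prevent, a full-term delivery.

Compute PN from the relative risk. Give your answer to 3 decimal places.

Under exogeneity and monotonicity, PN = (RR − 1) / RR = 1 − 1/RR.
PN = (4.68 − 1) / 4.68 = 3.68 / 4.68 ≈ 0.7863

PN ≈ 0.786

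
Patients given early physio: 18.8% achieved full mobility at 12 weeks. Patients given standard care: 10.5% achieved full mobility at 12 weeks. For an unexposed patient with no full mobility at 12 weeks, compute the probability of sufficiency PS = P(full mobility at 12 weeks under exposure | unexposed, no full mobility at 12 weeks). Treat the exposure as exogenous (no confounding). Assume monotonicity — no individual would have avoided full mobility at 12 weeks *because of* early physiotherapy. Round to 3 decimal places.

p₁ = 0.188, p₀ = 0.105.
Under exogeneity and monotonicity, PS = (p₁ − p₀) / (1 − p₀).
PS = (0.188 − 0.105) / (1 − 0.105) = 0.083 / 0.895 ≈ 0.0927

PS ≈ 0.093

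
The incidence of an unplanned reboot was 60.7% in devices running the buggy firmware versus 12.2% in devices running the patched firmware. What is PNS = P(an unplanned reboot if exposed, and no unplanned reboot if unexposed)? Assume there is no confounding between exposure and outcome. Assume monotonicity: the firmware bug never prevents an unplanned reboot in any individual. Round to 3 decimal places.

PNS ≈ 0.485

p₁ = 0.607, p₀ = 0.122.
Under exogeneity and monotonicity, PNS = p₁ − p₀.
PNS = 0.607 − 0.122 = 0.485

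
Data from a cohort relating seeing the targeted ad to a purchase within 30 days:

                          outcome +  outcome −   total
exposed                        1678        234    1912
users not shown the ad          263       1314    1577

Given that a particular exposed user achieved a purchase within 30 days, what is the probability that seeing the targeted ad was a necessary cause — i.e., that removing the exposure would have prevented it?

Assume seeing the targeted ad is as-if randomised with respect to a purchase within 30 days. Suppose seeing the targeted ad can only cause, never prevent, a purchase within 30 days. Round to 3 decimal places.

p₁ = P(outcome | exposed) = 1678/1912 = 0.87762
p₀ = P(outcome | unexposed) = 263/1577 = 0.16677
Under exogeneity and monotonicity, PN = (p₁ − p₀)/p₁.
PN = (0.87762 − 0.16677) / 0.87762 ≈ 0.8100

PN ≈ 0.810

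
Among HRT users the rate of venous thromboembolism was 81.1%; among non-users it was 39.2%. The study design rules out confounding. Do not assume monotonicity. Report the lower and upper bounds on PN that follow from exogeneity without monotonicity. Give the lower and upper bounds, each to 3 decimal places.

p₁ = 0.811, p₀ = 0.392.
Under exogeneity alone the bounds on PN are max{0,(p₁−p₀)/p₁} ≤ PN ≤ min{1,(1−p₀)/p₁}.
  lower = (p₁ − p₀)/p₁ = 0.419 / 0.811 ≈ 0.5166
  upper = min{1, (1 − p₀)/p₁} = 0.608 / 0.811 ≈ 0.7497

0.517 ≤ PN ≤ 0.750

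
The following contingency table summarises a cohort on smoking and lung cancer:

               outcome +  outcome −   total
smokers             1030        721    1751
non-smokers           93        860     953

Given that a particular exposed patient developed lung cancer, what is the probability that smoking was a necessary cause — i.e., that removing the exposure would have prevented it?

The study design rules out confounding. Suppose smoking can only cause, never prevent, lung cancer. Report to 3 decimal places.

PN ≈ 0.834

p₁ = P(outcome | exposed) = 1030/1751 = 0.58824
p₀ = P(outcome | unexposed) = 93/953 = 0.097587
Under exogeneity and monotonicity, PN = (p₁ − p₀)/p₁.
PN = (0.58824 − 0.097587) / 0.58824 ≈ 0.8341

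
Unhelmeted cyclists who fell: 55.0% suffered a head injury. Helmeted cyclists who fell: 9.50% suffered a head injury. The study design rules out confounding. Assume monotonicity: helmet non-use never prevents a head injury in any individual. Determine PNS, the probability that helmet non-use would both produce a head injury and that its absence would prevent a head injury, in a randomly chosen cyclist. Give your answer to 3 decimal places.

p₁ = 0.55, p₀ = 0.095.
Under exogeneity and monotonicity, PNS = p₁ − p₀.
PNS = 0.55 − 0.095 = 0.455

PNS ≈ 0.455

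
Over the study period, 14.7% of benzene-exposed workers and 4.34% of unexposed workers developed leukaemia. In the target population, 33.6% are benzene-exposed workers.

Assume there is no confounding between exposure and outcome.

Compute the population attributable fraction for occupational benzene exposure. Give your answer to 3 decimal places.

p₁ = 0.147, p₀ = 0.0434.
Overall risk P(Y=1) = π·p₁ + (1−π)·p₀ = 0.336×0.147 + 0.664×0.0434 = 0.07821.
Under exogeneity, PAF = [P(Y=1) − p₀] / P(Y=1).
PAF = (0.07821 − 0.0434) / 0.07821 ≈ 0.4451

PAF ≈ 0.445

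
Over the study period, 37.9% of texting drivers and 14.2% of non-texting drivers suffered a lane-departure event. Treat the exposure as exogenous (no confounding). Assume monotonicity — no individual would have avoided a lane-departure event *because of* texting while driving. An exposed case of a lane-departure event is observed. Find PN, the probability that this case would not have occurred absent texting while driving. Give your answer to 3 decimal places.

PN ≈ 0.625

p₁ = 0.379, p₀ = 0.142.
Under exogeneity and monotonicity, PN = (p₁ − p₀) / p₁.
PN = (0.379 − 0.142) / 0.379 = 0.237 / 0.379 ≈ 0.6253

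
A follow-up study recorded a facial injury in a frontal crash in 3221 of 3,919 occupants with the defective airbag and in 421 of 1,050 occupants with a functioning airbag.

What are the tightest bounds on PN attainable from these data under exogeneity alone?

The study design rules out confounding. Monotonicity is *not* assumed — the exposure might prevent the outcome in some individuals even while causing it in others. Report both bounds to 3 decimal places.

p₁ = P(outcome | exposed) = 3221/3919 = 0.82189
p₀ = P(outcome | unexposed) = 421/1050 = 0.40095
Under exogeneity alone the bounds on PN are max{0,(p₁−p₀)/p₁} ≤ PN ≤ min{1,(1−p₀)/p₁}.
  lower = (p₁ − p₀)/p₁ = 0.42094 / 0.82189 ≈ 0.5122
  upper = min{1, (1 − p₀)/p₁} = 0.59905 / 0.82189 ≈ 0.7289

0.512 ≤ PN ≤ 0.729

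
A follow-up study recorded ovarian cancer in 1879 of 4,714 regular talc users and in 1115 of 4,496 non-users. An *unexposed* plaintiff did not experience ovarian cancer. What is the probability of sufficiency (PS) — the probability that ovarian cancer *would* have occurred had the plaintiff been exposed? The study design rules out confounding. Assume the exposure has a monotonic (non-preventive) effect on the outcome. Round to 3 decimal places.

PS ≈ 0.200

p₁ = P(outcome | exposed) = 1879/4714 = 0.3986
p₀ = P(outcome | unexposed) = 1115/4496 = 0.248
Under exogeneity and monotonicity, PS = (p₁ − p₀) / (1 − p₀).
PS = (0.3986 − 0.248) / (1 − 0.248) = 0.1506 / 0.752 ≈ 0.2003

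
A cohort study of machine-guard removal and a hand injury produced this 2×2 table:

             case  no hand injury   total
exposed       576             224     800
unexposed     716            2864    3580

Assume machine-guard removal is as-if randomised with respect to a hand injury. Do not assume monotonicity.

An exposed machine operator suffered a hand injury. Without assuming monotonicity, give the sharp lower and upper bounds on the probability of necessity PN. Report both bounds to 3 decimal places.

0.722 ≤ PN ≤ 1.000

p₁ = P(outcome | exposed) = 576/800 = 0.72
p₀ = P(outcome | unexposed) = 716/3580 = 0.2
Under exogeneity alone the bounds on PN are max{0,(p₁−p₀)/p₁} ≤ PN ≤ min{1,(1−p₀)/p₁}.
  lower = (p₁ − p₀)/p₁ = 0.52 / 0.72 ≈ 0.7222
  upper = min{1, (1 − p₀)/p₁} = 0.8 / 0.72 ≈ 1.1111 → capped at 1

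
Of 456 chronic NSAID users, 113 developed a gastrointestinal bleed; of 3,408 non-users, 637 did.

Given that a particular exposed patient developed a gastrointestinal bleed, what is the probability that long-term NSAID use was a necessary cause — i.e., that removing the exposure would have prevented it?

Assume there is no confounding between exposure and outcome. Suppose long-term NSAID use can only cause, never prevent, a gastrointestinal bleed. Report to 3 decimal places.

PN ≈ 0.246

p₁ = P(outcome | exposed) = 113/456 = 0.24781
p₀ = P(outcome | unexposed) = 637/3408 = 0.18691
Under exogeneity and monotonicity, PN = (p₁ − p₀) / p₁.
PN = (0.24781 − 0.18691) / 0.24781 = 0.060894 / 0.24781 ≈ 0.2457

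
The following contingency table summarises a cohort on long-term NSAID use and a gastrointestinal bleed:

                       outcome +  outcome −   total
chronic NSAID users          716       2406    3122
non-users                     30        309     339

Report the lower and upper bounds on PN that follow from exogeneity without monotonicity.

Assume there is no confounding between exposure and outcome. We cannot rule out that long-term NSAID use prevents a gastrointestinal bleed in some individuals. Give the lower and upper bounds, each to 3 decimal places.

0.614 ≤ PN ≤ 1.000

p₁ = P(outcome | exposed) = 716/3122 = 0.22934
p₀ = P(outcome | unexposed) = 30/339 = 0.088496
Under exogeneity alone the bounds on PN are max{0,(p₁−p₀)/p₁} ≤ PN ≤ min{1,(1−p₀)/p₁}.
  lower = (p₁ − p₀)/p₁ = 0.14084 / 0.22934 ≈ 0.6141
  upper = min{1, (1 − p₀)/p₁} = 0.9115 / 0.22934 ≈ 3.9745 → capped at 1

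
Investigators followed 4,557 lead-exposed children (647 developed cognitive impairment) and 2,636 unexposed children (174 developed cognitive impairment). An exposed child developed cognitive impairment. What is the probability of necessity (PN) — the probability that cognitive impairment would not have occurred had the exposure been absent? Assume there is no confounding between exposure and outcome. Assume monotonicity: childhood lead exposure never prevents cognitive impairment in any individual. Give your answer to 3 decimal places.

p₁ = P(outcome | exposed) = 647/4557 = 0.14198
p₀ = P(outcome | unexposed) = 174/2636 = 0.066009
Under exogeneity and monotonicity, PN = (p₁ − p₀) / p₁.
PN = (0.14198 − 0.066009) / 0.14198 = 0.07597 / 0.14198 ≈ 0.5351

PN ≈ 0.535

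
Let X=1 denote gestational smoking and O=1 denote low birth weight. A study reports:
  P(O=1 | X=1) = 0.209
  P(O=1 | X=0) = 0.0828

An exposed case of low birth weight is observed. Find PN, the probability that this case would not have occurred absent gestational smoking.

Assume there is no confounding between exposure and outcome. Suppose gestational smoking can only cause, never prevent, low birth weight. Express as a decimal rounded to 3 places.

Let p₁ = 0.209, p₀ = 0.0828.
Under exogeneity and monotonicity, PN = (p₁ − p₀) / p₁.
PN = (0.209 − 0.0828) / 0.209 = 0.1262 / 0.209 ≈ 0.6038

PN ≈ 0.604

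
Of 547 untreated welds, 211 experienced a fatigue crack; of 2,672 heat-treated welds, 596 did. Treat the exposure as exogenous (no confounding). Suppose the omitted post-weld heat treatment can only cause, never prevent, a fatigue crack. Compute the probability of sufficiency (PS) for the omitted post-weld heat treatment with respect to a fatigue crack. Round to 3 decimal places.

p₁ = P(outcome | exposed) = 211/547 = 0.38574
p₀ = P(outcome | unexposed) = 596/2672 = 0.22305
Under exogeneity and monotonicity, PS = (p₁ − p₀) / (1 − p₀).
PS = (0.38574 − 0.22305) / (1 − 0.22305) = 0.16269 / 0.77695 ≈ 0.2094

PS ≈ 0.209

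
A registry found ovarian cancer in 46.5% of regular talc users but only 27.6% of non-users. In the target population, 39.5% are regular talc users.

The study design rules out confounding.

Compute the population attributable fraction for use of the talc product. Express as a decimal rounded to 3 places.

p₁ = 0.465, p₀ = 0.276.
Overall risk P(Y=1) = π·p₁ + (1−π)·p₀ = 0.395×0.465 + 0.605×0.276 = 0.35066.
Under exogeneity, PAF = [P(Y=1) − p₀] / P(Y=1).
PAF = (0.35066 − 0.276) / 0.35066 ≈ 0.2129

PAF ≈ 0.213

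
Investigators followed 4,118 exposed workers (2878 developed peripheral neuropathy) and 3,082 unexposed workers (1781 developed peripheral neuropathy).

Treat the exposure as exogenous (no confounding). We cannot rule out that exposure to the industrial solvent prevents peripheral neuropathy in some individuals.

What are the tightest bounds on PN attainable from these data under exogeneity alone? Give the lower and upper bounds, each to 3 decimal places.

0.173 ≤ PN ≤ 0.604

p₁ = P(outcome | exposed) = 2878/4118 = 0.69888
p₀ = P(outcome | unexposed) = 1781/3082 = 0.57787
Under exogeneity alone the bounds on PN are max{0,(p₁−p₀)/p₁} ≤ PN ≤ min{1,(1−p₀)/p₁}.
  lower = (p₁ − p₀)/p₁ = 0.12101 / 0.69888 ≈ 0.1731
  upper = min{1, (1 − p₀)/p₁} = 0.42213 / 0.69888 ≈ 0.6040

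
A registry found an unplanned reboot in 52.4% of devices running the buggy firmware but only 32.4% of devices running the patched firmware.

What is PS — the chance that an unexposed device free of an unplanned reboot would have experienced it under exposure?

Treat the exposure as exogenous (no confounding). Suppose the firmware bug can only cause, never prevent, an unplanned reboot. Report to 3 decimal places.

p₁ = 0.524, p₀ = 0.324.
Under exogeneity and monotonicity, PS = (p₁ − p₀) / (1 − p₀).
PS = (0.524 − 0.324) / (1 − 0.324) = 0.2 / 0.676 ≈ 0.2959

PS ≈ 0.296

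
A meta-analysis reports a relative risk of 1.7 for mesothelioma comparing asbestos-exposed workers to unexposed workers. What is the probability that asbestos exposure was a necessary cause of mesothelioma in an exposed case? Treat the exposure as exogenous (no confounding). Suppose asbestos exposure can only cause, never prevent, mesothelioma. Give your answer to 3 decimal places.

PN ≈ 0.412

Under exogeneity and monotonicity, PN = (RR − 1) / RR = 1 − 1/RR.
PN = (1.7 − 1) / 1.7 = 0.7 / 1.7 ≈ 0.4118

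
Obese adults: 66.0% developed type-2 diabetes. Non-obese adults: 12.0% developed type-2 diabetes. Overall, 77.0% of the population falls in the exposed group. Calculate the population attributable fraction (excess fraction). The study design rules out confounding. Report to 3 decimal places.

PAF ≈ 0.776

p₁ = 0.66, p₀ = 0.12.
Overall risk P(Y=1) = π·p₁ + (1−π)·p₀ = 0.77×0.66 + 0.23×0.12 = 0.5358.
Under exogeneity, PAF = [P(Y=1) − p₀] / P(Y=1).
PAF = (0.5358 − 0.12) / 0.5358 ≈ 0.7760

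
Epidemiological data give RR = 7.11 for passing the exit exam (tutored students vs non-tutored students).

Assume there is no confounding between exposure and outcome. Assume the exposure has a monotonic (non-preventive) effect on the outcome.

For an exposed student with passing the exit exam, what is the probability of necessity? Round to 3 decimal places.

PN ≈ 0.859

Under exogeneity and monotonicity, PN = (RR − 1) / RR = 1 − 1/RR.
PN = (7.11 − 1) / 7.11 = 6.11 / 7.11 ≈ 0.8594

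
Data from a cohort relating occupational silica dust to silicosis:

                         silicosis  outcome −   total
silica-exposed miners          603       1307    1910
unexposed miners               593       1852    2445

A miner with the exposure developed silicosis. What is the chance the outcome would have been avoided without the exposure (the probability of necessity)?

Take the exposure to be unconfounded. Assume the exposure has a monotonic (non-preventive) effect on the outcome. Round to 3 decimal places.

PN ≈ 0.232

p₁ = P(outcome | exposed) = 603/1910 = 0.31571
p₀ = P(outcome | unexposed) = 593/2445 = 0.24254
Under exogeneity and monotonicity, PN = (p₁ − p₀)/p₁.
PN = (0.31571 − 0.24254) / 0.31571 ≈ 0.2318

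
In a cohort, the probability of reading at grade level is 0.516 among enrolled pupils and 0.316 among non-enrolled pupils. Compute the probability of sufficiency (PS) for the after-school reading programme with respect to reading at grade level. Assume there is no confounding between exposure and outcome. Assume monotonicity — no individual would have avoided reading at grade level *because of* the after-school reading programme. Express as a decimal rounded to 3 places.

Let p₁ = 0.516, p₀ = 0.316.
Under exogeneity and monotonicity, PS = (p₁ − p₀) / (1 − p₀).
PS = (0.516 − 0.316) / (1 − 0.316) = 0.2 / 0.684 ≈ 0.2924

PS ≈ 0.292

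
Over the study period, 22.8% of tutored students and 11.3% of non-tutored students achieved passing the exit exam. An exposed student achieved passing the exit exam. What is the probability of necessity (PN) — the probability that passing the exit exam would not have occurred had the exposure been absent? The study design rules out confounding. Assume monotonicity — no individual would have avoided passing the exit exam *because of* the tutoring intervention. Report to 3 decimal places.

p₁ = 0.228, p₀ = 0.113.
Under exogeneity and monotonicity, PN = (p₁ − p₀) / p₁.
PN = (0.228 − 0.113) / 0.228 = 0.115 / 0.228 ≈ 0.5044

PN ≈ 0.504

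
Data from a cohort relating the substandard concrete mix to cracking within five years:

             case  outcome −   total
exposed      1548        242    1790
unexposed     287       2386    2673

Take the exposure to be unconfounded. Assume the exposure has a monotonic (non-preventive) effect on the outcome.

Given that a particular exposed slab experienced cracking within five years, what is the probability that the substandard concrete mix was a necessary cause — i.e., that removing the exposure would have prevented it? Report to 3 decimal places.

p₁ = P(outcome | exposed) = 1548/1790 = 0.8648
p₀ = P(outcome | unexposed) = 287/2673 = 0.10737
Under exogeneity and monotonicity, PN = (p₁ − p₀)/p₁.
PN = (0.8648 − 0.10737) / 0.8648 ≈ 0.8758

PN ≈ 0.876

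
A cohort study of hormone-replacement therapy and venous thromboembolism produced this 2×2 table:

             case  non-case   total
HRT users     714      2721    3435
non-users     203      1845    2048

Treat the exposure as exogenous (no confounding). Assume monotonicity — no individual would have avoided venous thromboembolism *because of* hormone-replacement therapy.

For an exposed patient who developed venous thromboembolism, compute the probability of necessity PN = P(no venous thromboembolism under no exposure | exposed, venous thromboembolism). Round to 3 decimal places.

PN ≈ 0.523

p₁ = P(outcome | exposed) = 714/3435 = 0.20786
p₀ = P(outcome | unexposed) = 203/2048 = 0.099121
Under exogeneity and monotonicity, PN = (p₁ − p₀) / p₁.
PN = (0.20786 − 0.099121) / 0.20786 = 0.10874 / 0.20786 ≈ 0.5231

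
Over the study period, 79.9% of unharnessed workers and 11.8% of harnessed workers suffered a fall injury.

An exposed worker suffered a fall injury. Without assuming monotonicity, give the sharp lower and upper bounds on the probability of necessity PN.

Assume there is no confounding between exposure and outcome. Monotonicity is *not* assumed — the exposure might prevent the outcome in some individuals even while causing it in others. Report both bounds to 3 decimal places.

p₁ = 0.799, p₀ = 0.118.
Under exogeneity alone the bounds on PN are max{0,(p₁−p₀)/p₁} ≤ PN ≤ min{1,(1−p₀)/p₁}.
  lower = (p₁ − p₀)/p₁ = 0.681 / 0.799 ≈ 0.8523
  upper = min{1, (1 − p₀)/p₁} = 0.882 / 0.799 ≈ 1.1039 → capped at 1

0.852 ≤ PN ≤ 1.000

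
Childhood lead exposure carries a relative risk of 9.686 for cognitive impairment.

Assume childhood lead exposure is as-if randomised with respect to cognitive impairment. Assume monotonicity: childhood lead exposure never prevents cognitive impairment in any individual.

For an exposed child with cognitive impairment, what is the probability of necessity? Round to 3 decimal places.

Under exogeneity and monotonicity, PN = (RR − 1) / RR = 1 − 1/RR.
PN = (9.686 − 1) / 9.686 = 8.686 / 9.686 ≈ 0.8968

PN ≈ 0.897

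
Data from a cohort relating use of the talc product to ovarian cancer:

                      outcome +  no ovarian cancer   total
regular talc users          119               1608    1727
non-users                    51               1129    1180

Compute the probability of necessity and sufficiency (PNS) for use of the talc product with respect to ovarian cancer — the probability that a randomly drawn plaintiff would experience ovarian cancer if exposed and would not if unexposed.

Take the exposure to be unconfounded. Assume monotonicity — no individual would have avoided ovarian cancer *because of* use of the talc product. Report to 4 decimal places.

PNS ≈ 0.0257

p₁ = P(outcome | exposed) = 119/1727 = 0.068906
p₀ = P(outcome | unexposed) = 51/1180 = 0.04322
Under exogeneity and monotonicity, PNS = p₁ − p₀.
PNS = 0.068906 − 0.04322 = 0.025685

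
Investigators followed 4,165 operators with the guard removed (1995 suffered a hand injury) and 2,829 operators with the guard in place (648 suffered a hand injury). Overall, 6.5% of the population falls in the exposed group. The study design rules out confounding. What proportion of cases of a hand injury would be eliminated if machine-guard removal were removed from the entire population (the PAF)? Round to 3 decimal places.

PAF ≈ 0.066

p₁ = P(outcome | exposed) = 1995/4165 = 0.47899
p₀ = P(outcome | unexposed) = 648/2829 = 0.22906
Overall risk P(Y=1) = π·p₁ + (1−π)·p₀ = 0.065×0.47899 + 0.935×0.22906 = 0.2453.
Under exogeneity, PAF = [P(Y=1) − p₀] / P(Y=1).
PAF = (0.2453 − 0.22906) / 0.2453 ≈ 0.0662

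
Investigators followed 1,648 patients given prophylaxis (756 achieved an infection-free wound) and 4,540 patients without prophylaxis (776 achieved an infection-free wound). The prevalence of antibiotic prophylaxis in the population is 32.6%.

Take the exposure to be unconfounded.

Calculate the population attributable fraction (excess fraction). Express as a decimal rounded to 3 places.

PAF ≈ 0.354

p₁ = P(outcome | exposed) = 756/1648 = 0.45874
p₀ = P(outcome | unexposed) = 776/4540 = 0.17093
Overall risk P(Y=1) = π·p₁ + (1−π)·p₀ = 0.326×0.45874 + 0.674×0.17093 = 0.26475.
Under exogeneity, PAF = [P(Y=1) − p₀] / P(Y=1).
PAF = (0.26475 − 0.17093) / 0.26475 ≈ 0.3544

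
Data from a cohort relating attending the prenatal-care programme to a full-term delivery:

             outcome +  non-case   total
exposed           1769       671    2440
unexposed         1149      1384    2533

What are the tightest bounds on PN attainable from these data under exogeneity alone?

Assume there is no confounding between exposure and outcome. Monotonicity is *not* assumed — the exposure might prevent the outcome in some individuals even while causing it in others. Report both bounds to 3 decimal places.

p₁ = P(outcome | exposed) = 1769/2440 = 0.725
p₀ = P(outcome | unexposed) = 1149/2533 = 0.45361
Under exogeneity alone the bounds on PN are max{0,(p₁−p₀)/p₁} ≤ PN ≤ min{1,(1−p₀)/p₁}.
  lower = (p₁ − p₀)/p₁ = 0.27139 / 0.725 ≈ 0.3743
  upper = min{1, (1 − p₀)/p₁} = 0.54639 / 0.725 ≈ 0.7536

0.374 ≤ PN ≤ 0.754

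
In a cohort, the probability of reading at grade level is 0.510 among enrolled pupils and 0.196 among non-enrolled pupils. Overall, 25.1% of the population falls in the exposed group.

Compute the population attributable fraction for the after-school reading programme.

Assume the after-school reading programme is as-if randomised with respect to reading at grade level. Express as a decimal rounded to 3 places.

PAF ≈ 0.287

Let p₁ = 0.51, p₀ = 0.196.
Overall risk P(Y=1) = π·p₁ + (1−π)·p₀ = 0.251×0.51 + 0.749×0.196 = 0.27481.
Under exogeneity, PAF = [P(Y=1) − p₀] / P(Y=1).
PAF = (0.27481 − 0.196) / 0.27481 ≈ 0.2868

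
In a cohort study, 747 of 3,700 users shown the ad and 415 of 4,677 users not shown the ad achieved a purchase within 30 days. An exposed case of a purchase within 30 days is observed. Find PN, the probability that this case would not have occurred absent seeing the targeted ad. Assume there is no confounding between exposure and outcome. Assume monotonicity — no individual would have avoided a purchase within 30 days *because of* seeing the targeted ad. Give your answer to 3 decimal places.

PN ≈ 0.560

p₁ = P(outcome | exposed) = 747/3700 = 0.20189
p₀ = P(outcome | unexposed) = 415/4677 = 0.088732
Under exogeneity and monotonicity, PN = (p₁ − p₀) / p₁.
PN = (0.20189 − 0.088732) / 0.20189 = 0.11316 / 0.20189 ≈ 0.5605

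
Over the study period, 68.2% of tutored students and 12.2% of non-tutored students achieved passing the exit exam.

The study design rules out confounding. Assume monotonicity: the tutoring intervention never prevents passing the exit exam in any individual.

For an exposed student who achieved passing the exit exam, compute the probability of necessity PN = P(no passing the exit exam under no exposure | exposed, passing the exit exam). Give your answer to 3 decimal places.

p₁ = 0.682, p₀ = 0.122.
Under exogeneity and monotonicity, PN = (p₁ − p₀) / p₁.
PN = (0.682 − 0.122) / 0.682 = 0.56 / 0.682 ≈ 0.8211

PN ≈ 0.821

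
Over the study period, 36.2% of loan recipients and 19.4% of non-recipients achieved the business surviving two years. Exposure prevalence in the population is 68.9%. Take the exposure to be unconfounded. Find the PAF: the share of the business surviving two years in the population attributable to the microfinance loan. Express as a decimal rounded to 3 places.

PAF ≈ 0.374

p₁ = 0.362, p₀ = 0.194.
Overall risk P(Y=1) = π·p₁ + (1−π)·p₀ = 0.689×0.362 + 0.311×0.194 = 0.30975.
Under exogeneity, PAF = [P(Y=1) − p₀] / P(Y=1).
PAF = (0.30975 − 0.194) / 0.30975 ≈ 0.3737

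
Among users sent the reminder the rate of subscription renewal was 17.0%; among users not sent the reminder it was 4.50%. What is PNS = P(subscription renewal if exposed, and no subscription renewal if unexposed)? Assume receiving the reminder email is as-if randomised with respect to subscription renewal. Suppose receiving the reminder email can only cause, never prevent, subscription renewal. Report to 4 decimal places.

p₁ = 0.17, p₀ = 0.045.
Under exogeneity and monotonicity, PNS = p₁ − p₀.
PNS = 0.17 − 0.045 = 0.125

PNS ≈ 0.1250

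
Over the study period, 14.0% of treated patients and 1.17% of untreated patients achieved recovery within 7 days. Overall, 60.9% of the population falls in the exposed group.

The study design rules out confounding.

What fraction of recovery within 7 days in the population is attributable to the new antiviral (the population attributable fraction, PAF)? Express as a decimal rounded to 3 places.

PAF ≈ 0.870

p₁ = 0.14, p₀ = 0.0117.
Overall risk P(Y=1) = π·p₁ + (1−π)·p₀ = 0.609×0.14 + 0.391×0.0117 = 0.089835.
Under exogeneity, PAF = [P(Y=1) − p₀] / P(Y=1).
PAF = (0.089835 − 0.0117) / 0.089835 ≈ 0.8698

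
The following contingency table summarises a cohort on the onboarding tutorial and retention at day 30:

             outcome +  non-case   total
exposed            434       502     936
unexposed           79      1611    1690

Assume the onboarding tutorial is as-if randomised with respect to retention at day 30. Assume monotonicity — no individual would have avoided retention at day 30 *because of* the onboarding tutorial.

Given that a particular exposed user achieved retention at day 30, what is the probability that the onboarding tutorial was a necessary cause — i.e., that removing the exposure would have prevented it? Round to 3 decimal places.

p₁ = P(outcome | exposed) = 434/936 = 0.46368
p₀ = P(outcome | unexposed) = 79/1690 = 0.046746
Under exogeneity and monotonicity, PN = (p₁ − p₀) / p₁.
PN = (0.46368 − 0.046746) / 0.46368 = 0.41693 / 0.46368 ≈ 0.8992

PN ≈ 0.899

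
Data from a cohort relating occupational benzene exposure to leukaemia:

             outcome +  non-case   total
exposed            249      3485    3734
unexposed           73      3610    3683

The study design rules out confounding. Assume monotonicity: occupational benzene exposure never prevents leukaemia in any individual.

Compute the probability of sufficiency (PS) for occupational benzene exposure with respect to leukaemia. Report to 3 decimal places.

PS ≈ 0.048

p₁ = P(outcome | exposed) = 249/3734 = 0.066685
p₀ = P(outcome | unexposed) = 73/3683 = 0.019821
Under exogeneity and monotonicity, PS = (p₁ − p₀)/(1 − p₀).
PS = (0.066685 − 0.019821) / 0.98018 ≈ 0.0478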